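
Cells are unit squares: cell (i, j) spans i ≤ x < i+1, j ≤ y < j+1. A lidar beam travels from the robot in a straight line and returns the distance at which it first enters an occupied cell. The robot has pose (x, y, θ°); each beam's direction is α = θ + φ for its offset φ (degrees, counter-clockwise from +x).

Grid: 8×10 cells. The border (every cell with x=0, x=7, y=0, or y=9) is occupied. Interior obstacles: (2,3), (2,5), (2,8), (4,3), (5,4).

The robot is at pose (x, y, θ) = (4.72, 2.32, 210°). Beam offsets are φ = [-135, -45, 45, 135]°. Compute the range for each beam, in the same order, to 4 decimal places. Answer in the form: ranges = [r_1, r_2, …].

beam 1: φ=-135°, α=75°
  dir = (cos 75°, sin 75°) = (0.2588, 0.9659); from cell (4,2)
  next x-line at t=1.0818, next y-line at t=0.7040; Δt_x=3.8637, Δt_y=1.0353
    y: enter (4,3) at t=0.7040 ← occupied
  → r_1 = 0.7040
beam 2: φ=-45°, α=165°
  dir = (cos 165°, sin 165°) = (-0.9659, 0.2588); from cell (4,2)
  next x-line at t=0.7454, next y-line at t=2.6273; Δt_x=1.0353, Δt_y=3.8637
    x: enter (3,2) at t=0.7454
    x: enter (2,2) at t=1.7807
    y: enter (2,3) at t=2.6273 ← occupied
  → r_2 = 2.6273
beam 3: φ=45°, α=255°
  dir = (cos 255°, sin 255°) = (-0.2588, -0.9659); from cell (4,2)
  next x-line at t=2.7819, next y-line at t=0.3313; Δt_x=3.8637, Δt_y=1.0353
    y: enter (4,1) at t=0.3313
    y: enter (4,0) at t=1.3666 ← occupied
  → r_3 = 1.3666
beam 4: φ=135°, α=345°
  dir = (cos 345°, sin 345°) = (0.9659, -0.2588); from cell (4,2)
  next x-line at t=0.2899, next y-line at t=1.2364; Δt_x=1.0353, Δt_y=3.8637
    x: enter (5,2) at t=0.2899
    y: enter (5,1) at t=1.2364
    x: enter (6,1) at t=1.3252
    x: enter (7,1) at t=2.3604 ← occupied
  → r_4 = 2.3604

ranges = [0.7040, 2.6273, 1.3666, 2.3604]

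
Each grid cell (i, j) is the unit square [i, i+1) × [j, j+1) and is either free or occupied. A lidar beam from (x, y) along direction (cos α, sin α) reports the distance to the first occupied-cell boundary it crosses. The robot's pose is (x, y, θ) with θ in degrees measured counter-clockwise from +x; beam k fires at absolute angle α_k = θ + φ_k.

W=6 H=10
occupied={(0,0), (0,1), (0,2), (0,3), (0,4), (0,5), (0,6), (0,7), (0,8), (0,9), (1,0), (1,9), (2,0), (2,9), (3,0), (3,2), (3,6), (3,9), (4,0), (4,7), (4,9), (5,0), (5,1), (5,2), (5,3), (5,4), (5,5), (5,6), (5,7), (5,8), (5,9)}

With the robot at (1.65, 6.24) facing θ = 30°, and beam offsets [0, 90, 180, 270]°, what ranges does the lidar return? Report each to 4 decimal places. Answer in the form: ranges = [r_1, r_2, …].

beam 1: φ=0°, α=30°
  d=(0.8660,0.5000)  start (1,6)  tX=0.4041 tY=1.5200  stride 1/|dx|=1.1547 1/|dy|=2.0000
    cross x-line → (2,6), t=0.4041
    cross y-line → (2,7), t=1.5200
    cross x-line → (3,7), t=1.5588
    cross x-line → (4,7), t=2.7135 (wall)
  → r_1 = 2.7135
beam 2: φ=90°, α=120°
  d=(-0.5000,0.8660)  start (1,6)  tX=1.3000 tY=0.8776  stride 1/|dx|=2.0000 1/|dy|=1.1547
    cross y-line → (1,7), t=0.8776
    cross x-line → (0,7), t=1.3000 (wall)
  → r_2 = 1.3000
beam 3: φ=180°, α=210°
  d=(-0.8660,-0.5000)  start (1,6)  tX=0.7506 tY=0.4800  stride 1/|dx|=1.1547 1/|dy|=2.0000
    cross y-line → (1,5), t=0.4800
    cross x-line → (0,5), t=0.7506 (wall)
  → r_3 = 0.7506
beam 4: φ=270°, α=300°
  d=(0.5000,-0.8660)  start (1,6)  tX=0.7000 tY=0.2771  stride 1/|dx|=2.0000 1/|dy|=1.1547
    cross y-line → (1,5), t=0.2771
    cross x-line → (2,5), t=0.7000
    cross y-line → (2,4), t=1.4318
    cross y-line → (2,3), t=2.5865
    cross x-line → (3,3), t=2.7000
    cross y-line → (3,2), t=3.7412 (wall)
  → r_4 = 3.7412

ranges = [2.7135, 1.3000, 0.7506, 3.7412]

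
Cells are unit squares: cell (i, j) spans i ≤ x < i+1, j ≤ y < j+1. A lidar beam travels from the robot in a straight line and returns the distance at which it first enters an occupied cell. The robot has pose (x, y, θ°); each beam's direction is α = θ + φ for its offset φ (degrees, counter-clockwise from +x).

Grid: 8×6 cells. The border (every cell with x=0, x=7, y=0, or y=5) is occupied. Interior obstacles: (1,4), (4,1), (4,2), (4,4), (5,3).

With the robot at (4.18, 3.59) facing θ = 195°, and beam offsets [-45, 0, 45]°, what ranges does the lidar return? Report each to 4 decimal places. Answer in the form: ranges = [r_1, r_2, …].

ranges = [2.5172, 3.2922, 2.9907]

beam 1: φ=-45°, α=150°
  direction (-0.8660, 0.5000); cell (4,3); t to first gridline: x 0.2078, y 0.8200 (then +1.1547 / +2.0000)
    (3,3) via x @ 0.2078
    (3,4) via y @ 0.8200
    (2,4) via x @ 1.3625
    (1,4) via x @ 2.5172  # hit
  → r_1 = 2.5172
beam 2: φ=0°, α=195°
  direction (-0.9659, -0.2588); cell (4,3); t to first gridline: x 0.1863, y 2.2796 (then +1.0353 / +3.8637)
    (3,3) via x @ 0.1863
    (2,3) via x @ 1.2216
    (1,3) via x @ 2.2569
    (1,2) via y @ 2.2796
    (0,2) via x @ 3.2922  # hit
  → r_2 = 3.2922
beam 3: φ=45°, α=240°
  direction (-0.5000, -0.8660); cell (4,3); t to first gridline: x 0.3600, y 0.6813 (then +2.0000 / +1.1547)
    (3,3) via x @ 0.3600
    (3,2) via y @ 0.6813
    (3,1) via y @ 1.8360
    (2,1) via x @ 2.3600
    (2,0) via y @ 2.9907  # hit
  → r_3 = 2.9907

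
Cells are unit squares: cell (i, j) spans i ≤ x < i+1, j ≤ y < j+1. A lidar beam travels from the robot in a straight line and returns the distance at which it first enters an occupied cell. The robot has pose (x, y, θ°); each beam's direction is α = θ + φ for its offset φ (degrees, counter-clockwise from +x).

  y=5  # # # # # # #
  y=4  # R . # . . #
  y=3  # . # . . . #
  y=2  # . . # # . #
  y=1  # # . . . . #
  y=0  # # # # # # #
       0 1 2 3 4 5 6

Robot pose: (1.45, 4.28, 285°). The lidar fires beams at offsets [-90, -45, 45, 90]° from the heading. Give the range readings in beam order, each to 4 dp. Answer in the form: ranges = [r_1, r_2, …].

ranges = [0.4659, 0.9000, 0.6351, 1.6047]

beam 1: φ=-90°, α=195°
  d=(-0.9659,-0.2588)  start (1,4)  tX=0.4659 tY=1.0818  stride 1/|dx|=1.0353 1/|dy|=3.8637
    cross x-line → (0,4), t=0.4659 (wall)
  → r_1 = 0.4659
beam 2: φ=-45°, α=240°
  d=(-0.5000,-0.8660)  start (1,4)  tX=0.9000 tY=0.3233  stride 1/|dx|=2.0000 1/|dy|=1.1547
    cross y-line → (1,3), t=0.3233
    cross x-line → (0,3), t=0.9000 (wall)
  → r_2 = 0.9000
beam 3: φ=45°, α=330°
  d=(0.8660,-0.5000)  start (1,4)  tX=0.6351 tY=0.5600  stride 1/|dx|=1.1547 1/|dy|=2.0000
    cross y-line → (1,3), t=0.5600
    cross x-line → (2,3), t=0.6351 (wall)
  → r_3 = 0.6351
beam 4: φ=90°, α=15°
  d=(0.9659,0.2588)  start (1,4)  tX=0.5694 tY=2.7819  stride 1/|dx|=1.0353 1/|dy|=3.8637
    cross x-line → (2,4), t=0.5694
    cross x-line → (3,4), t=1.6047 (wall)
  → r_4 = 1.6047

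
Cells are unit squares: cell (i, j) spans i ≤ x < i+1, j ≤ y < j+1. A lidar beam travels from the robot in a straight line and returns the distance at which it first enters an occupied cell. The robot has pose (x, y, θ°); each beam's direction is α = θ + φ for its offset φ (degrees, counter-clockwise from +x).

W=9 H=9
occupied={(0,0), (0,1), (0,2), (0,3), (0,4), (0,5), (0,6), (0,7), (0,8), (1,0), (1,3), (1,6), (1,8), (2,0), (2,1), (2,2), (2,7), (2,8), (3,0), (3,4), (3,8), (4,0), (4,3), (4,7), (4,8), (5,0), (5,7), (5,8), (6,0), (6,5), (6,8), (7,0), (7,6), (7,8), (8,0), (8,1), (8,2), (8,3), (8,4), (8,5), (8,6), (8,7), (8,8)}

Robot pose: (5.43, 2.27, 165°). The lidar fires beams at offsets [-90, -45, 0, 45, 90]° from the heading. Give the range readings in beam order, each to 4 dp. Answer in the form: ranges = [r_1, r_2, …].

beam 1: φ=-90°, α=75°
  dir = (cos 75°, sin 75°) = (0.2588, 0.9659); from cell (5,2)
  next x-line at t=2.2023, next y-line at t=0.7558; Δt_x=3.8637, Δt_y=1.0353
    y: enter (5,3) at t=0.7558
    y: enter (5,4) at t=1.7910
    x: enter (6,4) at t=2.2023
    y: enter (6,5) at t=2.8263 ← occupied
  → r_1 = 2.8263
beam 2: φ=-45°, α=120°
  dir = (cos 120°, sin 120°) = (-0.5000, 0.8660); from cell (5,2)
  next x-line at t=0.8600, next y-line at t=0.8429; Δt_x=2.0000, Δt_y=1.1547
    y: enter (5,3) at t=0.8429
    x: enter (4,3) at t=0.8600 ← occupied
  → r_2 = 0.8600
beam 3: φ=0°, α=165°
  dir = (cos 165°, sin 165°) = (-0.9659, 0.2588); from cell (5,2)
  next x-line at t=0.4452, next y-line at t=2.8205; Δt_x=1.0353, Δt_y=3.8637
    x: enter (4,2) at t=0.4452
    x: enter (3,2) at t=1.4804
    x: enter (2,2) at t=2.5157 ← occupied
  → r_3 = 2.5157
beam 4: φ=45°, α=210°
  dir = (cos 210°, sin 210°) = (-0.8660, -0.5000); from cell (5,2)
  next x-line at t=0.4965, next y-line at t=0.5400; Δt_x=1.1547, Δt_y=2.0000
    x: enter (4,2) at t=0.4965
    y: enter (4,1) at t=0.5400
    x: enter (3,1) at t=1.6512
    y: enter (3,0) at t=2.5400 ← occupied
  → r_4 = 2.5400
beam 5: φ=90°, α=255°
  dir = (cos 255°, sin 255°) = (-0.2588, -0.9659); from cell (5,2)
  next x-line at t=1.6614, next y-line at t=0.2795; Δt_x=3.8637, Δt_y=1.0353
    y: enter (5,1) at t=0.2795
    y: enter (5,0) at t=1.3148 ← occupied
  → r_5 = 1.3148

ranges = [2.8263, 0.8600, 2.5157, 2.5400, 1.3148]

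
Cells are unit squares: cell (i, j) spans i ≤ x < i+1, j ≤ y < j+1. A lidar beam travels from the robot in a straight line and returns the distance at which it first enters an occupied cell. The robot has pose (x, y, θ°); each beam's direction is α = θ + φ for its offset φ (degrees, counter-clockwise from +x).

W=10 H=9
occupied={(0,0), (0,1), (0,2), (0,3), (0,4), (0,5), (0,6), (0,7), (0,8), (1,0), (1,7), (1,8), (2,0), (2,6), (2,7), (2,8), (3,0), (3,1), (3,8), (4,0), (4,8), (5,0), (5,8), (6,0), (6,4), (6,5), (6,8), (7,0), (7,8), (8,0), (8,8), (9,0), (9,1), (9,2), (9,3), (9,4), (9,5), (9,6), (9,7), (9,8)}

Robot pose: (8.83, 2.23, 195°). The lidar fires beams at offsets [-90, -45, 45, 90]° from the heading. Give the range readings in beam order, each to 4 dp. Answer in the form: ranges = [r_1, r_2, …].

ranges = [5.9735, 7.5400, 1.4203, 0.6568]

beam 1: φ=-90°, α=105°
  d=(-0.2588,0.9659)  start (8,2)  tX=3.2069 tY=0.7972  stride 1/|dx|=3.8637 1/|dy|=1.0353
    cross y-line → (8,3), t=0.7972
    cross y-line → (8,4), t=1.8324
    cross y-line → (8,5), t=2.8677
    cross x-line → (7,5), t=3.2069
    cross y-line → (7,6), t=3.9030
    cross y-line → (7,7), t=4.9383
    cross y-line → (7,8), t=5.9735 (wall)
  → r_1 = 5.9735
beam 2: φ=-45°, α=150°
  d=(-0.8660,0.5000)  start (8,2)  tX=0.9584 tY=1.5400  stride 1/|dx|=1.1547 1/|dy|=2.0000
    cross x-line → (7,2), t=0.9584
    cross y-line → (7,3), t=1.5400
    cross x-line → (6,3), t=2.1131
    cross x-line → (5,3), t=3.2678
    cross y-line → (5,4), t=3.5400
    cross x-line → (4,4), t=4.4225
    cross y-line → (4,5), t=5.5400
    cross x-line → (3,5), t=5.5772
    cross x-line → (2,5), t=6.7319
    cross y-line → (2,6), t=7.5400 (wall)
  → r_2 = 7.5400
beam 3: φ=45°, α=240°
  d=(-0.5000,-0.8660)  start (8,2)  tX=1.6600 tY=0.2656  stride 1/|dx|=2.0000 1/|dy|=1.1547
    cross y-line → (8,1), t=0.2656
    cross y-line → (8,0), t=1.4203 (wall)
  → r_3 = 1.4203
beam 4: φ=90°, α=285°
  d=(0.2588,-0.9659)  start (8,2)  tX=0.6568 tY=0.2381  stride 1/|dx|=3.8637 1/|dy|=1.0353
    cross y-line → (8,1), t=0.2381
    cross x-line → (9,1), t=0.6568 (wall)
  → r_4 = 0.6568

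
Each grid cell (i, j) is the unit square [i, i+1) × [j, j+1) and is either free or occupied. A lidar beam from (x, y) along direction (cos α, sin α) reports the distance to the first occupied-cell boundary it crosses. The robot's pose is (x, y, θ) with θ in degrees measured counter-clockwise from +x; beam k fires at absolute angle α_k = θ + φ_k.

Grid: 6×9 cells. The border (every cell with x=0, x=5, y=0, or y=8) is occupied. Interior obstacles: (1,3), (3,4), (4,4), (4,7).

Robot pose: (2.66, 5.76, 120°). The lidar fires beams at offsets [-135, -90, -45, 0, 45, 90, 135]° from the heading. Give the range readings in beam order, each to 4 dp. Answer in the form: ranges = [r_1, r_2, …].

beam 1: φ=-135°, α=345°
  dir = (cos 345°, sin 345°) = (0.9659, -0.2588); from cell (2,5)
  next x-line at t=0.3520, next y-line at t=2.9364; Δt_x=1.0353, Δt_y=3.8637
    x: enter (3,5) at t=0.3520
    x: enter (4,5) at t=1.3873
    x: enter (5,5) at t=2.4225 ← occupied
  → r_1 = 2.4225
beam 2: φ=-90°, α=30°
  dir = (cos 30°, sin 30°) = (0.8660, 0.5000); from cell (2,5)
  next x-line at t=0.3926, next y-line at t=0.4800; Δt_x=1.1547, Δt_y=2.0000
    x: enter (3,5) at t=0.3926
    y: enter (3,6) at t=0.4800
    x: enter (4,6) at t=1.5473
    y: enter (4,7) at t=2.4800 ← occupied
  → r_2 = 2.4800
beam 3: φ=-45°, α=75°
  dir = (cos 75°, sin 75°) = (0.2588, 0.9659); from cell (2,5)
  next x-line at t=1.3137, next y-line at t=0.2485; Δt_x=3.8637, Δt_y=1.0353
    y: enter (2,6) at t=0.2485
    y: enter (2,7) at t=1.2837
    x: enter (3,7) at t=1.3137
    y: enter (3,8) at t=2.3190 ← occupied
  → r_3 = 2.3190
beam 4: φ=0°, α=120°
  dir = (cos 120°, sin 120°) = (-0.5000, 0.8660); from cell (2,5)
  next x-line at t=1.3200, next y-line at t=0.2771; Δt_x=2.0000, Δt_y=1.1547
    y: enter (2,6) at t=0.2771
    x: enter (1,6) at t=1.3200
    y: enter (1,7) at t=1.4318
    y: enter (1,8) at t=2.5865 ← occupied
  → r_4 = 2.5865
beam 5: φ=45°, α=165°
  dir = (cos 165°, sin 165°) = (-0.9659, 0.2588); from cell (2,5)
  next x-line at t=0.6833, next y-line at t=0.9273; Δt_x=1.0353, Δt_y=3.8637
    x: enter (1,5) at t=0.6833
    y: enter (1,6) at t=0.9273
    x: enter (0,6) at t=1.7186 ← occupied
  → r_5 = 1.7186
beam 6: φ=90°, α=210°
  dir = (cos 210°, sin 210°) = (-0.8660, -0.5000); from cell (2,5)
  next x-line at t=0.7621, next y-line at t=1.5200; Δt_x=1.1547, Δt_y=2.0000
    x: enter (1,5) at t=0.7621
    y: enter (1,4) at t=1.5200
    x: enter (0,4) at t=1.9168 ← occupied
  → r_6 = 1.9168
beam 7: φ=135°, α=255°
  dir = (cos 255°, sin 255°) = (-0.2588, -0.9659); from cell (2,5)
  next x-line at t=2.5500, next y-line at t=0.7868; Δt_x=3.8637, Δt_y=1.0353
    y: enter (2,4) at t=0.7868
    y: enter (2,3) at t=1.8221
    x: enter (1,3) at t=2.5500 ← occupied
  → r_7 = 2.5500

ranges = [2.4225, 2.4800, 2.3190, 2.5865, 1.7186, 1.9168, 2.5500]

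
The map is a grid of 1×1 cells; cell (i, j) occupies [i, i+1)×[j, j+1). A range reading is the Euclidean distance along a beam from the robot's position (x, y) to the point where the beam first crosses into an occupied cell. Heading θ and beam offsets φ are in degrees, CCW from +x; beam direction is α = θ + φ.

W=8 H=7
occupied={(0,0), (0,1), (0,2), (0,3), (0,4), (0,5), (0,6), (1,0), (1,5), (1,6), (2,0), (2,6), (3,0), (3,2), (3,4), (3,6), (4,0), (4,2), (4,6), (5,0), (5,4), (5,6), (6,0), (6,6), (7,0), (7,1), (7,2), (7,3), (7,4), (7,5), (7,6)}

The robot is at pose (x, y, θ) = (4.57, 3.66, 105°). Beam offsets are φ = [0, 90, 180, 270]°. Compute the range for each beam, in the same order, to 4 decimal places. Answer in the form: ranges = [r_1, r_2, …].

ranges = [2.4225, 3.6959, 0.6833, 1.3137]

beam 1: φ=0°, α=105°
  d=(-0.2588,0.9659)  start (4,3)  tX=2.2023 tY=0.3520  stride 1/|dx|=3.8637 1/|dy|=1.0353
    cross y-line → (4,4), t=0.3520
    cross y-line → (4,5), t=1.3873
    cross x-line → (3,5), t=2.2023
    cross y-line → (3,6), t=2.4225 (wall)
  → r_1 = 2.4225
beam 2: φ=90°, α=195°
  d=(-0.9659,-0.2588)  start (4,3)  tX=0.5901 tY=2.5500  stride 1/|dx|=1.0353 1/|dy|=3.8637
    cross x-line → (3,3), t=0.5901
    cross x-line → (2,3), t=1.6254
    cross y-line → (2,2), t=2.5500
    cross x-line → (1,2), t=2.6607
    cross x-line → (0,2), t=3.6959 (wall)
  → r_2 = 3.6959
beam 3: φ=180°, α=285°
  d=(0.2588,-0.9659)  start (4,3)  tX=1.6614 tY=0.6833  stride 1/|dx|=3.8637 1/|dy|=1.0353
    cross y-line → (4,2), t=0.6833 (wall)
  → r_3 = 0.6833
beam 4: φ=270°, α=15°
  d=(0.9659,0.2588)  start (4,3)  tX=0.4452 tY=1.3137  stride 1/|dx|=1.0353 1/|dy|=3.8637
    cross x-line → (5,3), t=0.4452
    cross y-line → (5,4), t=1.3137 (wall)
  → r_4 = 1.3137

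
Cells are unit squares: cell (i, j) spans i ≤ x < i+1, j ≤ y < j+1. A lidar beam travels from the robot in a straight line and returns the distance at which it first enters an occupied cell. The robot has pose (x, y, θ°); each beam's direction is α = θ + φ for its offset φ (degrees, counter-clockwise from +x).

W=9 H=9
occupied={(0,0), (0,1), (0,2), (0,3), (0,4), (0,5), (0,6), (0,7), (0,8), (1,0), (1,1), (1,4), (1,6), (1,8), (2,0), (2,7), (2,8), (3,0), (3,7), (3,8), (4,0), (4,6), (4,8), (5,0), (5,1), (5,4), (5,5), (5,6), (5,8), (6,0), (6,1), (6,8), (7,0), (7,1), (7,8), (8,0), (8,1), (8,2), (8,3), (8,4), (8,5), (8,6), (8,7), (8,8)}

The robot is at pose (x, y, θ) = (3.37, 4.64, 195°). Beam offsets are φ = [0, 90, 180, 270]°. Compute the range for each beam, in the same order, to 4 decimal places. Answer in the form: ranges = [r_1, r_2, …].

ranges = [1.4183, 3.7684, 1.6875, 2.4433]

beam 1: φ=0°, α=195°
  direction (-0.9659, -0.2588); cell (3,4); t to first gridline: x 0.3831, y 2.4728 (then +1.0353 / +3.8637)
    (2,4) via x @ 0.3831
    (1,4) via x @ 1.4183  # hit
  → r_1 = 1.4183
beam 2: φ=90°, α=285°
  direction (0.2588, -0.9659); cell (3,4); t to first gridline: x 2.4341, y 0.6626 (then +3.8637 / +1.0353)
    (3,3) via y @ 0.6626
    (3,2) via y @ 1.6979
    (4,2) via x @ 2.4341
    (4,1) via y @ 2.7331
    (4,0) via y @ 3.7684  # hit
  → r_2 = 3.7684
beam 3: φ=180°, α=15°
  direction (0.9659, 0.2588); cell (3,4); t to first gridline: x 0.6522, y 1.3909 (then +1.0353 / +3.8637)
    (4,4) via x @ 0.6522
    (4,5) via y @ 1.3909
    (5,5) via x @ 1.6875  # hit
  → r_3 = 1.6875
beam 4: φ=270°, α=105°
  direction (-0.2588, 0.9659); cell (3,4); t to first gridline: x 1.4296, y 0.3727 (then +3.8637 / +1.0353)
    (3,5) via y @ 0.3727
    (3,6) via y @ 1.4080
    (2,6) via x @ 1.4296
    (2,7) via y @ 2.4433  # hit
  → r_4 = 2.4433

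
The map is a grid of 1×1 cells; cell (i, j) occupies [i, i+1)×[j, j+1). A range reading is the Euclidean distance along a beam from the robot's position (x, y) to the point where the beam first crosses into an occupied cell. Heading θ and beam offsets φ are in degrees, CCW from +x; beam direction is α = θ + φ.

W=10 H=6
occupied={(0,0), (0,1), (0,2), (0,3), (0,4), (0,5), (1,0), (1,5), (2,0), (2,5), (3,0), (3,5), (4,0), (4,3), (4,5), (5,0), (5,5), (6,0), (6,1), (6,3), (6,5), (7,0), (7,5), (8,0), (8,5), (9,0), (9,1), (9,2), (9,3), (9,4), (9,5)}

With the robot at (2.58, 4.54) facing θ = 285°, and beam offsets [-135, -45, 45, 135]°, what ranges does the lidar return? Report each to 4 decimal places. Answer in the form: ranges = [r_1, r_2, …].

beam 1: φ=-135°, α=150°
  direction (-0.8660, 0.5000); cell (2,4); t to first gridline: x 0.6697, y 0.9200 (then +1.1547 / +2.0000)
    (1,4) via x @ 0.6697
    (1,5) via y @ 0.9200  # hit
  → r_1 = 0.9200
beam 2: φ=-45°, α=240°
  direction (-0.5000, -0.8660); cell (2,4); t to first gridline: x 1.1600, y 0.6235 (then +2.0000 / +1.1547)
    (2,3) via y @ 0.6235
    (1,3) via x @ 1.1600
    (1,2) via y @ 1.7782
    (1,1) via y @ 2.9329
    (0,1) via x @ 3.1600  # hit
  → r_2 = 3.1600
beam 3: φ=45°, α=330°
  direction (0.8660, -0.5000); cell (2,4); t to first gridline: x 0.4850, y 1.0800 (then +1.1547 / +2.0000)
    (3,4) via x @ 0.4850
    (3,3) via y @ 1.0800
    (4,3) via x @ 1.6397  # hit
  → r_3 = 1.6397
beam 4: φ=135°, α=60°
  direction (0.5000, 0.8660); cell (2,4); t to first gridline: x 0.8400, y 0.5312 (then +2.0000 / +1.1547)
    (2,5) via y @ 0.5312  # hit
  → r_4 = 0.5312

ranges = [0.9200, 3.1600, 1.6397, 0.5312]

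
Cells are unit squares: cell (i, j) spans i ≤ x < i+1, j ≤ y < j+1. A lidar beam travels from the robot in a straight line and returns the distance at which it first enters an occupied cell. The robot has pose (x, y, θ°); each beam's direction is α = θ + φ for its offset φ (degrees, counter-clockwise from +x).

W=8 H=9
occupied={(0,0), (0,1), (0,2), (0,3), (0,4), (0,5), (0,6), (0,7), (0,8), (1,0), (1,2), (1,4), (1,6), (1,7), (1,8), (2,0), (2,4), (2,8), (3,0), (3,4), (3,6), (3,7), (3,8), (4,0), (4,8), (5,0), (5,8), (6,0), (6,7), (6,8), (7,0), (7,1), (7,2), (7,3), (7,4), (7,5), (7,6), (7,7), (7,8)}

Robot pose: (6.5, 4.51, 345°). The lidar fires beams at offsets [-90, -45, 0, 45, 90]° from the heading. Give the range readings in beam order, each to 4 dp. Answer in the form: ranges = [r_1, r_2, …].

ranges = [3.6338, 1.0000, 0.5176, 0.5774, 1.9319]

beam 1: φ=-90°, α=255°
  dir = (cos 255°, sin 255°) = (-0.2588, -0.9659); from cell (6,4)
  next x-line at t=1.9319, next y-line at t=0.5280; Δt_x=3.8637, Δt_y=1.0353
    y: enter (6,3) at t=0.5280
    y: enter (6,2) at t=1.5633
    x: enter (5,2) at t=1.9319
    y: enter (5,1) at t=2.5985
    y: enter (5,0) at t=3.6338 ← occupied
  → r_1 = 3.6338
beam 2: φ=-45°, α=300°
  dir = (cos 300°, sin 300°) = (0.5000, -0.8660); from cell (6,4)
  next x-line at t=1.0000, next y-line at t=0.5889; Δt_x=2.0000, Δt_y=1.1547
    y: enter (6,3) at t=0.5889
    x: enter (7,3) at t=1.0000 ← occupied
  → r_2 = 1.0000
beam 3: φ=0°, α=345°
  dir = (cos 345°, sin 345°) = (0.9659, -0.2588); from cell (6,4)
  next x-line at t=0.5176, next y-line at t=1.9705; Δt_x=1.0353, Δt_y=3.8637
    x: enter (7,4) at t=0.5176 ← occupied
  → r_3 = 0.5176
beam 4: φ=45°, α=30°
  dir = (cos 30°, sin 30°) = (0.8660, 0.5000); from cell (6,4)
  next x-line at t=0.5774, next y-line at t=0.9800; Δt_x=1.1547, Δt_y=2.0000
    x: enter (7,4) at t=0.5774 ← occupied
  → r_4 = 0.5774
beam 5: φ=90°, α=75°
  dir = (cos 75°, sin 75°) = (0.2588, 0.9659); from cell (6,4)
  next x-line at t=1.9319, next y-line at t=0.5073; Δt_x=3.8637, Δt_y=1.0353
    y: enter (6,5) at t=0.5073
    y: enter (6,6) at t=1.5426
    x: enter (7,6) at t=1.9319 ← occupied
  → r_5 = 1.9319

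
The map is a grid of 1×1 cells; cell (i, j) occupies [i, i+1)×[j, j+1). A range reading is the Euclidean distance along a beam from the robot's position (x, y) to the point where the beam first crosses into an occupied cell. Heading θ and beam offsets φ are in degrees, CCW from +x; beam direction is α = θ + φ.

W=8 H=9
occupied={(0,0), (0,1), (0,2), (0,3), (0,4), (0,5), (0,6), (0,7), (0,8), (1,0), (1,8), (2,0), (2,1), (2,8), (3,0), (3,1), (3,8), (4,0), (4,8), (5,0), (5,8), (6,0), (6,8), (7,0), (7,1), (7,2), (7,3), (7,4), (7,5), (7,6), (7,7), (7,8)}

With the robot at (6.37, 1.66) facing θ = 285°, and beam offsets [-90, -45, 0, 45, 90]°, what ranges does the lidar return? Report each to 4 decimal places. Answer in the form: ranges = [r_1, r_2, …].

ranges = [2.4536, 0.7621, 0.6833, 0.7275, 0.6522]

beam 1: φ=-90°, α=195°
  d=(-0.9659,-0.2588)  start (6,1)  tX=0.3831 tY=2.5500  stride 1/|dx|=1.0353 1/|dy|=3.8637
    cross x-line → (5,1), t=0.3831
    cross x-line → (4,1), t=1.4183
    cross x-line → (3,1), t=2.4536 (wall)
  → r_1 = 2.4536
beam 2: φ=-45°, α=240°
  d=(-0.5000,-0.8660)  start (6,1)  tX=0.7400 tY=0.7621  stride 1/|dx|=2.0000 1/|dy|=1.1547
    cross x-line → (5,1), t=0.7400
    cross y-line → (5,0), t=0.7621 (wall)
  → r_2 = 0.7621
beam 3: φ=0°, α=285°
  d=(0.2588,-0.9659)  start (6,1)  tX=2.4341 tY=0.6833  stride 1/|dx|=3.8637 1/|dy|=1.0353
    cross y-line → (6,0), t=0.6833 (wall)
  → r_3 = 0.6833
beam 4: φ=45°, α=330°
  d=(0.8660,-0.5000)  start (6,1)  tX=0.7275 tY=1.3200  stride 1/|dx|=1.1547 1/|dy|=2.0000
    cross x-line → (7,1), t=0.7275 (wall)
  → r_4 = 0.7275
beam 5: φ=90°, α=15°
  d=(0.9659,0.2588)  start (6,1)  tX=0.6522 tY=1.3137  stride 1/|dx|=1.0353 1/|dy|=3.8637
    cross x-line → (7,1), t=0.6522 (wall)
  → r_5 = 0.6522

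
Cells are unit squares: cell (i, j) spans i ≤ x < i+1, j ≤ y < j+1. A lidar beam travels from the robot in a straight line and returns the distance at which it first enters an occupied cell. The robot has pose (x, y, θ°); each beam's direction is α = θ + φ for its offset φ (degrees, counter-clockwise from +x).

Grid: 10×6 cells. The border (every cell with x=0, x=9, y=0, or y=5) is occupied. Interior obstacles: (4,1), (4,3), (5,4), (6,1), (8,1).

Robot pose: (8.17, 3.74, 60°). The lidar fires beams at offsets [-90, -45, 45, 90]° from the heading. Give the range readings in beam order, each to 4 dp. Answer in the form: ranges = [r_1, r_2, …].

beam 1: φ=-90°, α=330°
  direction (0.8660, -0.5000); cell (8,3); t to first gridline: x 0.9584, y 1.4800 (then +1.1547 / +2.0000)
    (9,3) via x @ 0.9584  # hit
  → r_1 = 0.9584
beam 2: φ=-45°, α=15°
  direction (0.9659, 0.2588); cell (8,3); t to first gridline: x 0.8593, y 1.0046 (then +1.0353 / +3.8637)
    (9,3) via x @ 0.8593  # hit
  → r_2 = 0.8593
beam 3: φ=45°, α=105°
  direction (-0.2588, 0.9659); cell (8,3); t to first gridline: x 0.6568, y 0.2692 (then +3.8637 / +1.0353)
    (8,4) via y @ 0.2692
    (7,4) via x @ 0.6568
    (7,5) via y @ 1.3044  # hit
  → r_3 = 1.3044
beam 4: φ=90°, α=150°
  direction (-0.8660, 0.5000); cell (8,3); t to first gridline: x 0.1963, y 0.5200 (then +1.1547 / +2.0000)
    (7,3) via x @ 0.1963
    (7,4) via y @ 0.5200
    (6,4) via x @ 1.3510
    (5,4) via x @ 2.5057  # hit
  → r_4 = 2.5057

ranges = [0.9584, 0.8593, 1.3044, 2.5057]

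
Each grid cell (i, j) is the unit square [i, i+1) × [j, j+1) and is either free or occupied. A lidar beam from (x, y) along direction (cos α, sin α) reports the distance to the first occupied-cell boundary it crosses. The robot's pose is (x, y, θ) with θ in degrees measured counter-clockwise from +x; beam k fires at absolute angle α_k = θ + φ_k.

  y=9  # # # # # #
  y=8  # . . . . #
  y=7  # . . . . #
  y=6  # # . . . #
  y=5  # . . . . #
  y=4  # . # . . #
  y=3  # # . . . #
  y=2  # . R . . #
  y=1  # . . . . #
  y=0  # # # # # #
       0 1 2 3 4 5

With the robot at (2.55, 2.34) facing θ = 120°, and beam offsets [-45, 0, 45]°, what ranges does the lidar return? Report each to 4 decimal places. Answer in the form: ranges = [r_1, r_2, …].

ranges = [1.7186, 1.1000, 1.6047]

beam 1: φ=-45°, α=75°
  cosα=0.2588 sinα=0.9659 | (2,2) | tMaxX 1.7387 tMaxY 0.6833 | tΔX 3.8637 tΔY 1.0353
    t=0.6833 [y] (2,3)
    t=1.7186 [y] (2,4) — stop
  → r_1 = 1.7186
beam 2: φ=0°, α=120°
  cosα=-0.5000 sinα=0.8660 | (2,2) | tMaxX 1.1000 tMaxY 0.7621 | tΔX 2.0000 tΔY 1.1547
    t=0.7621 [y] (2,3)
    t=1.1000 [x] (1,3) — stop
  → r_2 = 1.1000
beam 3: φ=45°, α=165°
  cosα=-0.9659 sinα=0.2588 | (2,2) | tMaxX 0.5694 tMaxY 2.5500 | tΔX 1.0353 tΔY 3.8637
    t=0.5694 [x] (1,2)
    t=1.6047 [x] (0,2) — stop
  → r_3 = 1.6047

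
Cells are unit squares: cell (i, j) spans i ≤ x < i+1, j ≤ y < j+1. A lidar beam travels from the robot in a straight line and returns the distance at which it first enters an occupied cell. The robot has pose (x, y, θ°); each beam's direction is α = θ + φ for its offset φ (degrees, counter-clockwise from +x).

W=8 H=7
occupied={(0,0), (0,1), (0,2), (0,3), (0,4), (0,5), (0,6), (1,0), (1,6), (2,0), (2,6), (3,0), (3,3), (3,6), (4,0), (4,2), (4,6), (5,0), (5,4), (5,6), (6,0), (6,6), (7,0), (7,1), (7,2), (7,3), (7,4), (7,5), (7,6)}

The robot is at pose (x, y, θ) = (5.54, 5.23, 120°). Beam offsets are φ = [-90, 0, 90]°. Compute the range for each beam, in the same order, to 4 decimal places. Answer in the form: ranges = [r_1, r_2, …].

ranges = [1.5400, 0.8891, 0.4600]

beam 1: φ=-90°, α=30°
  direction (0.8660, 0.5000); cell (5,5); t to first gridline: x 0.5312, y 1.5400 (then +1.1547 / +2.0000)
    (6,5) via x @ 0.5312
    (6,6) via y @ 1.5400  # hit
  → r_1 = 1.5400
beam 2: φ=0°, α=120°
  direction (-0.5000, 0.8660); cell (5,5); t to first gridline: x 1.0800, y 0.8891 (then +2.0000 / +1.1547)
    (5,6) via y @ 0.8891  # hit
  → r_2 = 0.8891
beam 3: φ=90°, α=210°
  direction (-0.8660, -0.5000); cell (5,5); t to first gridline: x 0.6235, y 0.4600 (then +1.1547 / +2.0000)
    (5,4) via y @ 0.4600  # hit
  → r_3 = 0.4600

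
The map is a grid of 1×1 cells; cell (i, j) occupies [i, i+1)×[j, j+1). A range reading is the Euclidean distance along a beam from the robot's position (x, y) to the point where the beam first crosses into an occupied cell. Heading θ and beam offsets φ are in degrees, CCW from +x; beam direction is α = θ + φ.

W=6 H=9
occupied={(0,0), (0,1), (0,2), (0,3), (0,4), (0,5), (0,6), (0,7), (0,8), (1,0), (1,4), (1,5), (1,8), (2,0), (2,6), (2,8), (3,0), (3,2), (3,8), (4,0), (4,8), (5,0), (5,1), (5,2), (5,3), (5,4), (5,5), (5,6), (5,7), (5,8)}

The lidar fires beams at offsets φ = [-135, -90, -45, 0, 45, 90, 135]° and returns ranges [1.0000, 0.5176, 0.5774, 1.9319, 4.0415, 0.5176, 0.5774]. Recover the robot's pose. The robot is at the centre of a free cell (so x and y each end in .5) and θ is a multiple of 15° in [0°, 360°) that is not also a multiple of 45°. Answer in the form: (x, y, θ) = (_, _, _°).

Candidates: 24 free-cell centres × 16 headings = 384 poses. Raycast each; keep the one whose scan matches to 4 dp.
  (1.5, 7.5, 330°): beam 1 = 0.5176 ≠ 1.0000 ✗
  (2.5, 1.5, 165°): beam 2 = 6.7293 ≠ 0.5176 ✗
  (2.5, 2.5, 210°): beam 1 = 5.6940 ≠ 1.0000 ✗
  (2.5, 1.5, 330°): beam 1 = 1.5529 ≠ 1.0000 ✗
  (2.5, 5.5, 240°): beam 1 = 0.5176 ≠ 1.0000 ✗
  …
  (4.5, 2.5, 75°): r_1=1.0000, r_2=0.5176, r_3=0.5774, r_4=1.9319, r_5=4.0415, r_6=0.5176, r_7=0.5774 — all match ✓
No second candidate reproduces the full scan.

(x, y, θ) = (4.5, 2.5, 75°)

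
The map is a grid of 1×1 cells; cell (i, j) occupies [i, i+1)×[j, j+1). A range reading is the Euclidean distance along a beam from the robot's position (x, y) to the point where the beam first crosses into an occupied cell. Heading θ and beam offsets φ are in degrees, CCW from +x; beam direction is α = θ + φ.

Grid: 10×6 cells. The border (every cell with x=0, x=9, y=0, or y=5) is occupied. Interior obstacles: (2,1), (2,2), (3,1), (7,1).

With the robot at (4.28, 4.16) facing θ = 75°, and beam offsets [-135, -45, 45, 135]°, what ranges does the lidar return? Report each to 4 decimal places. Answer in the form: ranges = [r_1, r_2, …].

beam 1: φ=-135°, α=300°
  dir = (cos 300°, sin 300°) = (0.5000, -0.8660); from cell (4,4)
  next x-line at t=1.4400, next y-line at t=0.1848; Δt_x=2.0000, Δt_y=1.1547
    y: enter (4,3) at t=0.1848
    y: enter (4,2) at t=1.3395
    x: enter (5,2) at t=1.4400
    y: enter (5,1) at t=2.4942
    x: enter (6,1) at t=3.4400
    y: enter (6,0) at t=3.6489 ← occupied
  → r_1 = 3.6489
beam 2: φ=-45°, α=30°
  dir = (cos 30°, sin 30°) = (0.8660, 0.5000); from cell (4,4)
  next x-line at t=0.8314, next y-line at t=1.6800; Δt_x=1.1547, Δt_y=2.0000
    x: enter (5,4) at t=0.8314
    y: enter (5,5) at t=1.6800 ← occupied
  → r_2 = 1.6800
beam 3: φ=45°, α=120°
  dir = (cos 120°, sin 120°) = (-0.5000, 0.8660); from cell (4,4)
  next x-line at t=0.5600, next y-line at t=0.9699; Δt_x=2.0000, Δt_y=1.1547
    x: enter (3,4) at t=0.5600
    y: enter (3,5) at t=0.9699 ← occupied
  → r_3 = 0.9699
beam 4: φ=135°, α=210°
  dir = (cos 210°, sin 210°) = (-0.8660, -0.5000); from cell (4,4)
  next x-line at t=0.3233, next y-line at t=0.3200; Δt_x=1.1547, Δt_y=2.0000
    y: enter (4,3) at t=0.3200
    x: enter (3,3) at t=0.3233
    x: enter (2,3) at t=1.4780
    y: enter (2,2) at t=2.3200 ← occupied
  → r_4 = 2.3200

ranges = [3.6489, 1.6800, 0.9699, 2.3200]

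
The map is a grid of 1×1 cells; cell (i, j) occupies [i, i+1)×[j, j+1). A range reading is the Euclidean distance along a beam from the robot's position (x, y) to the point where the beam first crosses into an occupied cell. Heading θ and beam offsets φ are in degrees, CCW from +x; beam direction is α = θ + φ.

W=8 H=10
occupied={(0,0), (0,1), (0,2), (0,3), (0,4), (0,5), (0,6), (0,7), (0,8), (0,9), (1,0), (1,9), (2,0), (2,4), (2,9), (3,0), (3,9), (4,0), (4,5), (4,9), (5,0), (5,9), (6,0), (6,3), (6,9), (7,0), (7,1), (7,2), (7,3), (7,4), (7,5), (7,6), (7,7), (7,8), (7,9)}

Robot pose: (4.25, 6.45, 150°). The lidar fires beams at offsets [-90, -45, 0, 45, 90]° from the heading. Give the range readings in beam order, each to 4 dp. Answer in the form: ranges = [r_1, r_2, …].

ranges = [2.9445, 2.6400, 3.7528, 3.3646, 2.5000]

beam 1: φ=-90°, α=60°
  dir = (cos 60°, sin 60°) = (0.5000, 0.8660); from cell (4,6)
  next x-line at t=1.5000, next y-line at t=0.6351; Δt_x=2.0000, Δt_y=1.1547
    y: enter (4,7) at t=0.6351
    x: enter (5,7) at t=1.5000
    y: enter (5,8) at t=1.7898
    y: enter (5,9) at t=2.9445 ← occupied
  → r_1 = 2.9445
beam 2: φ=-45°, α=105°
  dir = (cos 105°, sin 105°) = (-0.2588, 0.9659); from cell (4,6)
  next x-line at t=0.9659, next y-line at t=0.5694; Δt_x=3.8637, Δt_y=1.0353
    y: enter (4,7) at t=0.5694
    x: enter (3,7) at t=0.9659
    y: enter (3,8) at t=1.6047
    y: enter (3,9) at t=2.6400 ← occupied
  → r_2 = 2.6400
beam 3: φ=0°, α=150°
  dir = (cos 150°, sin 150°) = (-0.8660, 0.5000); from cell (4,6)
  next x-line at t=0.2887, next y-line at t=1.1000; Δt_x=1.1547, Δt_y=2.0000
    x: enter (3,6) at t=0.2887
    y: enter (3,7) at t=1.1000
    x: enter (2,7) at t=1.4434
    x: enter (1,7) at t=2.5981
    y: enter (1,8) at t=3.1000
    x: enter (0,8) at t=3.7528 ← occupied
  → r_3 = 3.7528
beam 4: φ=45°, α=195°
  dir = (cos 195°, sin 195°) = (-0.9659, -0.2588); from cell (4,6)
  next x-line at t=0.2588, next y-line at t=1.7387; Δt_x=1.0353, Δt_y=3.8637
    x: enter (3,6) at t=0.2588
    x: enter (2,6) at t=1.2941
    y: enter (2,5) at t=1.7387
    x: enter (1,5) at t=2.3294
    x: enter (0,5) at t=3.3646 ← occupied
  → r_4 = 3.3646
beam 5: φ=90°, α=240°
  dir = (cos 240°, sin 240°) = (-0.5000, -0.8660); from cell (4,6)
  next x-line at t=0.5000, next y-line at t=0.5196; Δt_x=2.0000, Δt_y=1.1547
    x: enter (3,6) at t=0.5000
    y: enter (3,5) at t=0.5196
    y: enter (3,4) at t=1.6743
    x: enter (2,4) at t=2.5000 ← occupied
  → r_5 = 2.5000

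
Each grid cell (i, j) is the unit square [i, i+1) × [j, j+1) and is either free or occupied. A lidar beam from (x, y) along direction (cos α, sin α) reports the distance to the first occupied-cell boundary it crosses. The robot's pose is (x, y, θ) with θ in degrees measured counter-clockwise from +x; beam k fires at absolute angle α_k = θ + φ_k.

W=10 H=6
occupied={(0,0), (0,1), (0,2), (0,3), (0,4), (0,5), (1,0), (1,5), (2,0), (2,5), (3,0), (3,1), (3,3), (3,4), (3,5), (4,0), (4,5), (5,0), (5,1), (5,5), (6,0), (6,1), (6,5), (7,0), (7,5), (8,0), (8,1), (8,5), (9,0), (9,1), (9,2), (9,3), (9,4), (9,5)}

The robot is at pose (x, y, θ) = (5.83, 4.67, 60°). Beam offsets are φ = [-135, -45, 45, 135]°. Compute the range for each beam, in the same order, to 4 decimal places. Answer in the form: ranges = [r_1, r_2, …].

beam 1: φ=-135°, α=285°
  cosα=0.2588 sinα=-0.9659 | (5,4) | tMaxX 0.6568 tMaxY 0.6936 | tΔX 3.8637 tΔY 1.0353
    t=0.6568 [x] (6,4)
    t=0.6936 [y] (6,3)
    t=1.7289 [y] (6,2)
    t=2.7642 [y] (6,1) — stop
  → r_1 = 2.7642
beam 2: φ=-45°, α=15°
  cosα=0.9659 sinα=0.2588 | (5,4) | tMaxX 0.1760 tMaxY 1.2750 | tΔX 1.0353 tΔY 3.8637
    t=0.1760 [x] (6,4)
    t=1.2113 [x] (7,4)
    t=1.2750 [y] (7,5) — stop
  → r_2 = 1.2750
beam 3: φ=45°, α=105°
  cosα=-0.2588 sinα=0.9659 | (5,4) | tMaxX 3.2069 tMaxY 0.3416 | tΔX 3.8637 tΔY 1.0353
    t=0.3416 [y] (5,5) — stop
  → r_3 = 0.3416
beam 4: φ=135°, α=195°
  cosα=-0.9659 sinα=-0.2588 | (5,4) | tMaxX 0.8593 tMaxY 2.5887 | tΔX 1.0353 tΔY 3.8637
    t=0.8593 [x] (4,4)
    t=1.8946 [x] (3,4) — stop
  → r_4 = 1.8946

ranges = [2.7642, 1.2750, 0.3416, 1.8946]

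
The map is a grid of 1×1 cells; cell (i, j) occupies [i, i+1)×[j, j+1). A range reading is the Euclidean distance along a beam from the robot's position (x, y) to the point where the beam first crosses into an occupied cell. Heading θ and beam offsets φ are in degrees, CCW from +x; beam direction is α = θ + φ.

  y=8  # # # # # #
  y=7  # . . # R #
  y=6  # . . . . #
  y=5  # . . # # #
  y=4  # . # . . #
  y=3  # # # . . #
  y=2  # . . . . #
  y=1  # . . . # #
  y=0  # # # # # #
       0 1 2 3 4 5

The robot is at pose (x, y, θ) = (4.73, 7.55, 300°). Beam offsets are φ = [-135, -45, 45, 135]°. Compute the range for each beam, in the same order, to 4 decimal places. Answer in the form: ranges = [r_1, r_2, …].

beam 1: φ=-135°, α=165°
  cosα=-0.9659 sinα=0.2588 | (4,7) | tMaxX 0.7558 tMaxY 1.7387 | tΔX 1.0353 tΔY 3.8637
    t=0.7558 [x] (3,7) — stop
  → r_1 = 0.7558
beam 2: φ=-45°, α=255°
  cosα=-0.2588 sinα=-0.9659 | (4,7) | tMaxX 2.8205 tMaxY 0.5694 | tΔX 3.8637 tΔY 1.0353
    t=0.5694 [y] (4,6)
    t=1.6047 [y] (4,5) — stop
  → r_2 = 1.6047
beam 3: φ=45°, α=345°
  cosα=0.9659 sinα=-0.2588 | (4,7) | tMaxX 0.2795 tMaxY 2.1250 | tΔX 1.0353 tΔY 3.8637
    t=0.2795 [x] (5,7) — stop
  → r_3 = 0.2795
beam 4: φ=135°, α=75°
  cosα=0.2588 sinα=0.9659 | (4,7) | tMaxX 1.0432 tMaxY 0.4659 | tΔX 3.8637 tΔY 1.0353
    t=0.4659 [y] (4,8) — stop
  → r_4 = 0.4659

ranges = [0.7558, 1.6047, 0.2795, 0.4659]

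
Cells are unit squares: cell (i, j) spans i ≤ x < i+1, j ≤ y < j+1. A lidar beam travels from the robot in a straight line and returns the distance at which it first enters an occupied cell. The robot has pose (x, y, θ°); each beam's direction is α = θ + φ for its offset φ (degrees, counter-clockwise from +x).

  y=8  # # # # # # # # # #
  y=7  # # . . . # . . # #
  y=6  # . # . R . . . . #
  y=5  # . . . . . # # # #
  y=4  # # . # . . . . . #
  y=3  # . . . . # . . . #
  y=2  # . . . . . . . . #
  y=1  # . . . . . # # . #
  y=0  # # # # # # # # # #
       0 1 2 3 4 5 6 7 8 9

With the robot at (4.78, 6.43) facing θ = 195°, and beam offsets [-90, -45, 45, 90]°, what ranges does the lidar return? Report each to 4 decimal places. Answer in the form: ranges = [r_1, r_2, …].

ranges = [1.6254, 3.1400, 1.6512, 2.5157]

beam 1: φ=-90°, α=105°
  d=(-0.2588,0.9659)  start (4,6)  tX=3.0137 tY=0.5901  stride 1/|dx|=3.8637 1/|dy|=1.0353
    cross y-line → (4,7), t=0.5901
    cross y-line → (4,8), t=1.6254 (wall)
  → r_1 = 1.6254
beam 2: φ=-45°, α=150°
  d=(-0.8660,0.5000)  start (4,6)  tX=0.9007 tY=1.1400  stride 1/|dx|=1.1547 1/|dy|=2.0000
    cross x-line → (3,6), t=0.9007
    cross y-line → (3,7), t=1.1400
    cross x-line → (2,7), t=2.0554
    cross y-line → (2,8), t=3.1400 (wall)
  → r_2 = 3.1400
beam 3: φ=45°, α=240°
  d=(-0.5000,-0.8660)  start (4,6)  tX=1.5600 tY=0.4965  stride 1/|dx|=2.0000 1/|dy|=1.1547
    cross y-line → (4,5), t=0.4965
    cross x-line → (3,5), t=1.5600
    cross y-line → (3,4), t=1.6512 (wall)
  → r_3 = 1.6512
beam 4: φ=90°, α=285°
  d=(0.2588,-0.9659)  start (4,6)  tX=0.8500 tY=0.4452  stride 1/|dx|=3.8637 1/|dy|=1.0353
    cross y-line → (4,5), t=0.4452
    cross x-line → (5,5), t=0.8500
    cross y-line → (5,4), t=1.4804
    cross y-line → (5,3), t=2.5157 (wall)
  → r_4 = 2.5157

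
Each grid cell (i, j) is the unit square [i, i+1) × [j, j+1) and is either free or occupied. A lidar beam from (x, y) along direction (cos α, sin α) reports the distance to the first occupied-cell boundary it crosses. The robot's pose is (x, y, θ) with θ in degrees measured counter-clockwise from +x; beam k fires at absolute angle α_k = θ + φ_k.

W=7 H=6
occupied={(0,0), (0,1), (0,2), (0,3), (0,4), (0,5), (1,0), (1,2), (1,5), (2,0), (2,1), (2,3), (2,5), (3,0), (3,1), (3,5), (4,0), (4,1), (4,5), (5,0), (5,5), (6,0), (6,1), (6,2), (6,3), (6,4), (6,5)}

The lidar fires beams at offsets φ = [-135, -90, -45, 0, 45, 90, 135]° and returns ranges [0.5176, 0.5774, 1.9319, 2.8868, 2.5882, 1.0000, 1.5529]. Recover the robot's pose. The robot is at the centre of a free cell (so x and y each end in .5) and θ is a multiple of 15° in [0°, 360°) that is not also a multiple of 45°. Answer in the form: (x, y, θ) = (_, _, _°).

(x, y, θ) = (5.5, 2.5, 120°)

The pose lattice has 15·16 = 240 candidates. Test each by forward raycasting.
  (4.5, 3.5, 345°): beam 1 = 2.8868 ≠ 0.5176 ✗
  (5.5, 4.5, 60°): beam 1 = 1.9319 ≠ 0.5176 ✗
  (5.5, 2.5, 30°): beam 1 = 1.5529 ≠ 0.5176 ✗
  (2.5, 4.5, 15°): beam 1 = 0.5774 ≠ 0.5176 ✗
  …
  (5.5, 2.5, 120°): r_1=0.5176, r_2=0.5774, r_3=1.9319, r_4=2.8868, r_5=2.5882, r_6=1.0000, r_7=1.5529 — all match ✓
No second candidate reproduces the full scan.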